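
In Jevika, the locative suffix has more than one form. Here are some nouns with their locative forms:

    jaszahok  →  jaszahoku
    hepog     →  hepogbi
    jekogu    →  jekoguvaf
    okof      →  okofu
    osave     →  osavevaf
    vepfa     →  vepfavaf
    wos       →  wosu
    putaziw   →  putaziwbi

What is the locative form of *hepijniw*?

hepijniwbi

The suffix is conditioned by the final sound: -u when the stem ends in a voiceless consonant (*jaszahok*, *okof*, *wos*); -bi when the stem ends in a voiced consonant (*hepog*, *putaziw*); -vaf when the stem ends in a vowel (*jekogu*, *osave*, *vepfa*).
The final sound of *hepijniw* is /w/, which is a voiced consonant, so the suffix is -bi, giving *hepijniwbi*.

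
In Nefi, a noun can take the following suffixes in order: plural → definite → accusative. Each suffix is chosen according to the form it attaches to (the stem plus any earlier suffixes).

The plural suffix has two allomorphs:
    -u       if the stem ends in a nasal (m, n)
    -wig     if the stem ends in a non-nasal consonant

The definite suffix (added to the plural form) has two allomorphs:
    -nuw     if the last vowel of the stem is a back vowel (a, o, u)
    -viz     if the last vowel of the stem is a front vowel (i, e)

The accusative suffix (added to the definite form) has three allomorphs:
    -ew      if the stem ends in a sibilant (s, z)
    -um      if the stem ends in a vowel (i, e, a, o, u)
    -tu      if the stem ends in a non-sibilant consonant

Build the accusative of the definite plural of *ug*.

Since the final consonant of *ug* is /g/ (non-nasal), it takes -wig, giving *ugwig*.
The plural form *ugwig* — last vowel /i/ (a front vowel) → -viz → *ugwigviz*.
The definite form *ugwigviz*: final sound = /z/, a sibilant → -ew → *ugwigvizew*.

ugwigvizew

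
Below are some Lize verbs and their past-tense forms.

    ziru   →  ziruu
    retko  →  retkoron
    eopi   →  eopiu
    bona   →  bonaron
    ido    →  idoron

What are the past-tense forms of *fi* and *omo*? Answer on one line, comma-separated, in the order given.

The alternation tracks the last vowel of the stem — -u when the last vowel of the stem is a high vowel (*ziru*, *eopi*); -ron when the last vowel of the stem is a non-high vowel (*retko*, *bona*, *ido*).
*fi* — last vowel /i/ (a high vowel) → -u → *fiu*.
*omo* — last vowel /o/ (a non-high vowel) → -ron → *omoron*.

fiu, omoron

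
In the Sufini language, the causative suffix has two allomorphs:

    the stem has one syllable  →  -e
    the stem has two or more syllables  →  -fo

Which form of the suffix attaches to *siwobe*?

*siwobe* has 3 syllables, so the suffix is -fo.

-fo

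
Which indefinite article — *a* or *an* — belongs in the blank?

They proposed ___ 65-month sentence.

The indefinite article is chosen by the initial *sound* of the following word, not its spelling.
The number *65* is spoken "sixty-…", beginning with /ˈsɪksti/ — a consonant sound.
So the article is *a*: They proposed a 65-month sentence.

a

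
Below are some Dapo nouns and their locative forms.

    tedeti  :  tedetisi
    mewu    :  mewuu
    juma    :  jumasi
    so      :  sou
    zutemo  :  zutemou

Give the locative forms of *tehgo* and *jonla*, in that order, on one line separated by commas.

tehgou, jonlasi

Looking at the last vowel of each stem: -u when the last vowel of the stem is a rounded vowel (*mewu*, *so*, *zutemo*); -si when the last vowel of the stem is an unrounded vowel (*tedeti*, *juma*).
*tehgo*: last vowel = /o/, a rounded vowel → -u → *tehgou*.
*jonla*: last vowel = /a/, an unrounded vowel → -si → *jonlasi*.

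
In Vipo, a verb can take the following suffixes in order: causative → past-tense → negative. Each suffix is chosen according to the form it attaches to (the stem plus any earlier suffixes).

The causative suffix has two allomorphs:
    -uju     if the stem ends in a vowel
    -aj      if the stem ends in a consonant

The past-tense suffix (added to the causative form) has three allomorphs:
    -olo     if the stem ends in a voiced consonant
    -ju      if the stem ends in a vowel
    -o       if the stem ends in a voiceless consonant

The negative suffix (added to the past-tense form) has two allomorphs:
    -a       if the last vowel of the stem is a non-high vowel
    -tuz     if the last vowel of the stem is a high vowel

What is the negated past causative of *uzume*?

uzumeujujutuz

The final sound of *uzume* is /e/, which is a vowel, so the causative suffix is -uju, giving *uzumeuju*.
The causative form *uzumeuju*: final sound = /u/, a vowel → -ju → *uzumeujuju*.
The past-tense form *uzumeujuju* — last vowel /u/ (a high vowel) → -tuz → *uzumeujujutuz*.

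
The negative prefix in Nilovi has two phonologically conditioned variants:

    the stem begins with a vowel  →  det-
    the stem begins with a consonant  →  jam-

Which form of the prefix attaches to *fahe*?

The first sound of *fahe* is /f/, which is a consonant, so the prefix is jam-.

jam-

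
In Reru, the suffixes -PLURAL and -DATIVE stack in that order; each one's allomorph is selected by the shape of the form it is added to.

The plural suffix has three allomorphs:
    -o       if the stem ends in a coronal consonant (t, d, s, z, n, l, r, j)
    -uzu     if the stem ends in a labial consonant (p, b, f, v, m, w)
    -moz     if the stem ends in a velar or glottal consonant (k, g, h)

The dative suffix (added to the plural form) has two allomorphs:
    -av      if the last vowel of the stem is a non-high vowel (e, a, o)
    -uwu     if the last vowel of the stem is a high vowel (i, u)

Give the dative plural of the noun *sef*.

Since the final consonant of *sef* is /f/ (labial), it takes -uzu, giving *sefuzu*.
The last vowel of the plural form *sefuzu* is /u/, which is a high vowel, so the dative suffix is -uwu, giving *sefuzuuwu*.

sefuzuuwu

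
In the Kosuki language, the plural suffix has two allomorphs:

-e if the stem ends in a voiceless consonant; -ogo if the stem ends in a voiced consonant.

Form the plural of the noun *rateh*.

The final consonant of *rateh* is /h/, which is voiceless, so the suffix is -e, giving *ratehe*.

ratehe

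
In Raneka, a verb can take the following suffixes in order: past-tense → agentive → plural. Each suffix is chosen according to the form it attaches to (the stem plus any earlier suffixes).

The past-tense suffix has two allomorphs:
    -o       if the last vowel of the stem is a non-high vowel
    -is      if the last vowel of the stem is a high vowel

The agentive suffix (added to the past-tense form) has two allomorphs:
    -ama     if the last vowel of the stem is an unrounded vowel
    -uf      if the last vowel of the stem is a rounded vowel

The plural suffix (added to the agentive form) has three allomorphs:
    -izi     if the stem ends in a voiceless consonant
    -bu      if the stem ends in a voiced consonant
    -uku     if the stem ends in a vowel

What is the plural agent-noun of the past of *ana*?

anaoufizi

*ana* — last vowel /a/ (a non-high vowel) → -o → *anao*.
Since the last vowel of the past-tense form *anao* is /o/ (a rounded vowel), it takes -uf, giving *anaouf*.
The agentive form *anaouf* — final sound /f/ (a voiceless consonant) → -izi → *anaoufizi*.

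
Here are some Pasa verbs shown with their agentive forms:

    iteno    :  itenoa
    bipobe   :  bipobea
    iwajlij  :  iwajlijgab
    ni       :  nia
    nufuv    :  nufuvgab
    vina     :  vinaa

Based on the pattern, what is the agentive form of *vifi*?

vifia

The pattern is consonant vs. vowel: -gab when the stem ends in a consonant (*iwajlij*, *nufuv*); -a when the stem ends in a vowel (*iteno*, *bipobe*, *ni*, *vina*).
Since the final sound of *vifi* is /i/ (a vowel), it takes -a, giving *vifia*.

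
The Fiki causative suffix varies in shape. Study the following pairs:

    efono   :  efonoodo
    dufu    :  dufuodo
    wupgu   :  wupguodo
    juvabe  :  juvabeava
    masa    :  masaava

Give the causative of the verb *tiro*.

The pattern is rounding harmony: -odo when the last vowel of the stem is a rounded vowel (*efono*, *dufu*, *wupgu*); -ava when the last vowel of the stem is an unrounded vowel (*juvabe*, *masa*).
The last vowel of *tiro* is /o/, which is a rounded vowel, so the suffix is -odo, giving *tiroodo*.

tiroodo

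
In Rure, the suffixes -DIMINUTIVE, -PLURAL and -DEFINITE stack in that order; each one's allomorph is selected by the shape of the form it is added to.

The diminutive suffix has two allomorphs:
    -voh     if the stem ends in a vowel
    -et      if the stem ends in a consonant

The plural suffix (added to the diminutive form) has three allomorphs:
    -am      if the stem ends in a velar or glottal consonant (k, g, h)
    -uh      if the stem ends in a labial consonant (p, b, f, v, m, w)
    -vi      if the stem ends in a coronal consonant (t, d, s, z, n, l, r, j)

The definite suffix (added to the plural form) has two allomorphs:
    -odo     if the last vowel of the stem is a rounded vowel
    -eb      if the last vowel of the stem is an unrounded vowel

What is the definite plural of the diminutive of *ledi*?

*ledi* — final sound /i/ (a vowel) → -voh → *ledivoh*.
The diminutive form *ledivoh* — final consonant /h/ (velar/glottal) → -am → *ledivoham*.
The last vowel of the plural form *ledivoham* is /a/, which is an unrounded vowel, so the definite suffix is -eb, giving *ledivohameb*.

ledivohameb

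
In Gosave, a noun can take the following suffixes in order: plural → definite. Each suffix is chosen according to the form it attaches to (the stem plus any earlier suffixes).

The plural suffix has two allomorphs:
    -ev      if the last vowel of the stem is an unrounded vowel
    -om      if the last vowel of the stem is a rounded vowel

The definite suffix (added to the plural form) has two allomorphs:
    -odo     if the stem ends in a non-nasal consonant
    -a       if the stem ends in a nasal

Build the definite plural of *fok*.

fokoma

*fok*: last vowel = /o/, a rounded vowel → -om → *fokom*.
The plural form *fokom*: final consonant = /m/, a nasal → -a → *fokoma*.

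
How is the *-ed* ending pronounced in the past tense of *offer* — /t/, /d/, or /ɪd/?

/d/

The stem *offer* ends in a voiced sound other than /d/.
The -ed suffix is realized as /ɪd/ after /t, d/; as /t/ after other voiceless consonants; and as /d/ after other voiced sounds.
So -ed on *offer* is pronounced /d/.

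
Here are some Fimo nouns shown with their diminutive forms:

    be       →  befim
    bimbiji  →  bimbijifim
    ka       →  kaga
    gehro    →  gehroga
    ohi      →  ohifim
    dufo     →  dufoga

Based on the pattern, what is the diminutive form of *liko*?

likoga

The pattern is front/back vowel harmony: -fim when the last vowel of the stem is a front vowel (*be*, *bimbiji*, *ohi*); -ga when the last vowel of the stem is a back vowel (*ka*, *gehro*, *dufo*).
The last vowel of *liko* is /o/, which is a back vowel, so the suffix is -ga, giving *likoga*.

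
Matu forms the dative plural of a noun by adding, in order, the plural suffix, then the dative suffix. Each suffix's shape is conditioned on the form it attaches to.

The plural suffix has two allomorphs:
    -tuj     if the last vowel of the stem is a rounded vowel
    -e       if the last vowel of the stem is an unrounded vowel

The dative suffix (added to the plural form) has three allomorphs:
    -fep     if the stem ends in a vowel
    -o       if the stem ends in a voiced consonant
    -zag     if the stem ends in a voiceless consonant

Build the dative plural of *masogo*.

masogotujo

*masogo* — last vowel /o/ (a rounded vowel) → -tuj → *masogotuj*.
Since the final sound of the plural form *masogotuj* is /j/ (a voiced consonant), it takes -o, giving *masogotujo*.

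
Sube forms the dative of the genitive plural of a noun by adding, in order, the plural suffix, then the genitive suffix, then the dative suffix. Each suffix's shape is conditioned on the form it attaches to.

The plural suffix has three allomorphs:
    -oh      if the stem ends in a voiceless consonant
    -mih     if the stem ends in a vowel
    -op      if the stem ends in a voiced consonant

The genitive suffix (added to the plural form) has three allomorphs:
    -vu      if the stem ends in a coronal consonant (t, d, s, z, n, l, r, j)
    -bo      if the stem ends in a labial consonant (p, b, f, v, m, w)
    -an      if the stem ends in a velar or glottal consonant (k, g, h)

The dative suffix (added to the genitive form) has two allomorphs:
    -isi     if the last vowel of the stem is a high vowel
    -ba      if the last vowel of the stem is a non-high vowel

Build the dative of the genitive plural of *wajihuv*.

*wajihuv*: final sound = /v/, a voiced consonant → -op → *wajihuvop*.
The plural form *wajihuvop*: final consonant = /p/, labial → -bo → *wajihuvopbo*.
The last vowel of the genitive form *wajihuvopbo* is /o/, which is a non-high vowel, so the dative suffix is -ba, giving *wajihuvopboba*.

wajihuvopboba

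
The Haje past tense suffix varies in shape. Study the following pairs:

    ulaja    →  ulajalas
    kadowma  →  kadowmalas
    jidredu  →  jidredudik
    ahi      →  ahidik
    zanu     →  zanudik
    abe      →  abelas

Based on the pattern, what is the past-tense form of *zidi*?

The pattern is height harmony: -dik when the last vowel of the stem is a high vowel (*jidredu*, *ahi*, *zanu*); -las when the last vowel of the stem is a non-high vowel (*ulaja*, *kadowma*, *abe*).
Since the last vowel of *zidi* is /i/ (a high vowel), it takes -dik, giving *zididik*.

zididik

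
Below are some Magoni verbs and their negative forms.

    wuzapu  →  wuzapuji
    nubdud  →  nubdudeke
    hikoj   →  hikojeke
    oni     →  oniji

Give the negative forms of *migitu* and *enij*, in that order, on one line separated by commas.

migituji, enijeke

The pattern is consonant vs. vowel: -eke when the stem ends in a consonant (*nubdud*, *hikoj*); -ji when the stem ends in a vowel (*wuzapu*, *oni*).
The final sound of *migitu* is /u/, which is a vowel, so the suffix is -ji, giving *migituji*.
Since the final sound of *enij* is /j/ (a consonant), it takes -eke, giving *enijeke*.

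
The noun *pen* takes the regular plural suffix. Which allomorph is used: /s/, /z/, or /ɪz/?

/z/

The stem *pen* ends in a voiced non-sibilant sound.
The plural suffix surfaces as /ɪz/ after sibilants, /s/ after other voiceless consonants, and /z/ after other voiced sounds.
So the plural -s on *pen* is pronounced /z/.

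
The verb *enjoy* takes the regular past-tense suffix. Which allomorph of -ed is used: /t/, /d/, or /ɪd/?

/d/

The stem *enjoy* ends in a voiced sound other than /d/.
The -ed suffix is realized as /ɪd/ after /t, d/; as /t/ after other voiceless consonants; and as /d/ after other voiced sounds.
So -ed on *enjoy* is pronounced /d/.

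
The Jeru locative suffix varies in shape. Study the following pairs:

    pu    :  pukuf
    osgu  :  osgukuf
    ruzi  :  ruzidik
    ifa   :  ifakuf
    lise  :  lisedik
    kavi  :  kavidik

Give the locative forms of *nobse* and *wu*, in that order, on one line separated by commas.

nobsedik, wukuf

The pattern is front/back vowel harmony: -dik when the last vowel of the stem is a front vowel (*ruzi*, *lise*, *kavi*); -kuf when the last vowel of the stem is a back vowel (*pu*, *osgu*, *ifa*).
*nobse*: last vowel = /e/, a front vowel → -dik → *nobsedik*.
Since the last vowel of *wu* is /u/ (a back vowel), it takes -kuf, giving *wukuf*.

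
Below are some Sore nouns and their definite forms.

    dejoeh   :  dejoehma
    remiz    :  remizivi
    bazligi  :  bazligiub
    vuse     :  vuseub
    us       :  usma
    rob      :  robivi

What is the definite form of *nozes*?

nozesma

The alternation tracks the final sound of the stem — -ma when the stem ends in a voiceless consonant (*dejoeh*, *us*); -ivi when the stem ends in a voiced consonant (*remiz*, *rob*); -ub when the stem ends in a vowel (*bazligi*, *vuse*).
The final sound of *nozes* is /s/, which is a voiceless consonant, so the suffix is -ma, giving *nozesma*.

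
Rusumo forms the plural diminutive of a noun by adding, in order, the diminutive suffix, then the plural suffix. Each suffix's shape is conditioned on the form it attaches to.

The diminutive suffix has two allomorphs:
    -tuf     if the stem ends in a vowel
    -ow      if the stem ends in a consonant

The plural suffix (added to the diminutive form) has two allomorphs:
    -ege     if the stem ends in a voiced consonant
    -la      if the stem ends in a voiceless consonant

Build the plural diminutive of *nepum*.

nepumowege

Since the final sound of *nepum* is /m/ (a consonant), it takes -ow, giving *nepumow*.
Since the final consonant of the diminutive form *nepumow* is /w/ (voiced), it takes -ege, giving *nepumowege*.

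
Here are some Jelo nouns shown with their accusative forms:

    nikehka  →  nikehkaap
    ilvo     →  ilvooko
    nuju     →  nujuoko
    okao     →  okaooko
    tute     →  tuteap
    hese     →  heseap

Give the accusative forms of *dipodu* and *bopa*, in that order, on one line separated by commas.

The alternation tracks the last vowel of the stem — -oko when the last vowel of the stem is a rounded vowel (*ilvo*, *nuju*, *okao*); -ap when the last vowel of the stem is an unrounded vowel (*nikehka*, *tute*, *hese*).
*dipodu* — last vowel /u/ (a rounded vowel) → -oko → *dipoduoko*.
Since the last vowel of *bopa* is /a/ (an unrounded vowel), it takes -ap, giving *bopaap*.

dipoduoko, bopaap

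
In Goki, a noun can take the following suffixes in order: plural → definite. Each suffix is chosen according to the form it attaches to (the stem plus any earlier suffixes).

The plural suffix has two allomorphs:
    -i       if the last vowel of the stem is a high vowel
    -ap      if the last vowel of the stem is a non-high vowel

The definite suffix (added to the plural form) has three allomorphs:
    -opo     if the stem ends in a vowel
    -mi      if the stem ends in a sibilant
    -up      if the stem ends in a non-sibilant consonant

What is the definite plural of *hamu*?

hamuiopo

The last vowel of *hamu* is /u/, which is a high vowel, so the plural suffix is -i, giving *hamui*.
The plural form *hamui*: final sound = /i/, a vowel → -opo → *hamuiopo*.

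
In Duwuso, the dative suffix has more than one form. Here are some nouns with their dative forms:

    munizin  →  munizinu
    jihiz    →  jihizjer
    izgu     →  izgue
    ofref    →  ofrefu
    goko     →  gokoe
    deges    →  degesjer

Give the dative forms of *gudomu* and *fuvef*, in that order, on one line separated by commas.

Looking at the final sound of each stem: -jer when the stem ends in a sibilant (*jihiz*, *deges*); -u when the stem ends in a non-sibilant consonant (*munizin*, *ofref*); -e when the stem ends in a vowel (*izgu*, *goko*).
Since the final sound of *gudomu* is /u/ (a vowel), it takes -e, giving *gudomue*.
Since the final sound of *fuvef* is /f/ (a non-sibilant consonant), it takes -u, giving *fuvefu*.

gudomue, fuvefu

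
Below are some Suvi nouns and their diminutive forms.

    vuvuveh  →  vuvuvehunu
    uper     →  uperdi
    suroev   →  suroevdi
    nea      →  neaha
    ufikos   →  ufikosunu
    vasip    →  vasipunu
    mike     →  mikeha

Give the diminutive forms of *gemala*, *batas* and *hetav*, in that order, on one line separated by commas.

The alternation tracks the final sound of the stem — -unu when the stem ends in a voiceless consonant (*vuvuveh*, *ufikos*, *vasip*); -di when the stem ends in a voiced consonant (*uper*, *suroev*); -ha when the stem ends in a vowel (*nea*, *mike*).
Since the final sound of *gemala* is /a/ (a vowel), it takes -ha, giving *gemalaha*.
*batas* — final sound /s/ (a voiceless consonant) → -unu → *batasunu*.
*hetav* — final sound /v/ (a voiced consonant) → -di → *hetavdi*.

gemalaha, batasunu, hetavdi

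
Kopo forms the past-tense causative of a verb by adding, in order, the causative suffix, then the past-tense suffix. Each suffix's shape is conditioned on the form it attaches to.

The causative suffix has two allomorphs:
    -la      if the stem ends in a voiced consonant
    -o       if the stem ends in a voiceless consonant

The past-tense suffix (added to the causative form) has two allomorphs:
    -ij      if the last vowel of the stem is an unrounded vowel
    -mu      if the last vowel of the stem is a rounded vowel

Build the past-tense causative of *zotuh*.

*zotuh* — final consonant /h/ (voiceless) → -o → *zotuho*.
The last vowel of the causative form *zotuho* is /o/, which is a rounded vowel, so the past-tense suffix is -mu, giving *zotuhomu*.

zotuhomu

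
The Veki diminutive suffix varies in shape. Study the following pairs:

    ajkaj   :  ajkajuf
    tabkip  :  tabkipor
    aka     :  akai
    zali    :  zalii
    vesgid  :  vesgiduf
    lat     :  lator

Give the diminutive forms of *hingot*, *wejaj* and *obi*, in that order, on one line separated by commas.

hingotor, wejajuf, obii

The alternation tracks the final sound of the stem — -or when the stem ends in a voiceless consonant (*tabkip*, *lat*); -uf when the stem ends in a voiced consonant (*ajkaj*, *vesgid*); -i when the stem ends in a vowel (*aka*, *zali*).
The final sound of *hingot* is /t/, which is a voiceless consonant, so the suffix is -or, giving *hingotor*.
Since the final sound of *wejaj* is /j/ (a voiced consonant), it takes -uf, giving *wejajuf*.
*obi*: final sound = /i/, a vowel → -i → *obii*.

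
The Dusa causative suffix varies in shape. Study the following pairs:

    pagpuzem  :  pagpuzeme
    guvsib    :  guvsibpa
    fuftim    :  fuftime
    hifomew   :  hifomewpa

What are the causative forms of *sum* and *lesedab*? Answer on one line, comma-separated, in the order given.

Looking at the final consonant of each stem: -e when the stem ends in a nasal (*pagpuzem*, *fuftim*); -pa when the stem ends in a non-nasal consonant (*guvsib*, *hifomew*).
Since the final consonant of *sum* is /m/ (a nasal), it takes -e, giving *sume*.
*lesedab* — final consonant /b/ (non-nasal) → -pa → *lesedabpa*.

sume, lesedabpa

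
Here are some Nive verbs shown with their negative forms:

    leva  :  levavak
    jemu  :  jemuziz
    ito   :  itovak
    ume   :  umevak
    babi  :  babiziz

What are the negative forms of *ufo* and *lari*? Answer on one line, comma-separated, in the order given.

ufovak, lariziz

The alternation tracks the last vowel of the stem — -ziz when the last vowel of the stem is a high vowel (*jemu*, *babi*); -vak when the last vowel of the stem is a non-high vowel (*leva*, *ito*, *ume*).
*ufo* — last vowel /o/ (a non-high vowel) → -vak → *ufovak*.
*lari*: last vowel = /i/, a high vowel → -ziz → *lariziz*.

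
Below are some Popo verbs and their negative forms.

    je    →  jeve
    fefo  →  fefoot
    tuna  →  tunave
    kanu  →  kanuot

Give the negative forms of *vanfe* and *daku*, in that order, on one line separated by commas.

The alternation tracks the last vowel of the stem — -ot when the last vowel of the stem is a rounded vowel (*fefo*, *kanu*); -ve when the last vowel of the stem is an unrounded vowel (*je*, *tuna*).
Since the last vowel of *vanfe* is /e/ (an unrounded vowel), it takes -ve, giving *vanfeve*.
*daku* — last vowel /u/ (a rounded vowel) → -ot → *dakuot*.

vanfeve, dakuot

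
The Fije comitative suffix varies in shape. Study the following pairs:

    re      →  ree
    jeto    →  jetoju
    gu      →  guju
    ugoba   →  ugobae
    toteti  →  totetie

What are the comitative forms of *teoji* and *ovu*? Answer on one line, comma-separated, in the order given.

teojie, ovuju

The alternation tracks the last vowel of the stem — -ju when the last vowel of the stem is a rounded vowel (*jeto*, *gu*); -e when the last vowel of the stem is an unrounded vowel (*re*, *ugoba*, *toteti*).
*teoji*: last vowel = /i/, an unrounded vowel → -e → *teojie*.
The last vowel of *ovu* is /u/, which is a rounded vowel, so the suffix is -ju, giving *ovuju*.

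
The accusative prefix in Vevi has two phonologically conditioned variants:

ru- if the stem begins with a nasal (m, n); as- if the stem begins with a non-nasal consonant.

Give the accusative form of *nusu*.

runusu

*nusu*: first consonant = /n/, a nasal → ru- → *runusu*.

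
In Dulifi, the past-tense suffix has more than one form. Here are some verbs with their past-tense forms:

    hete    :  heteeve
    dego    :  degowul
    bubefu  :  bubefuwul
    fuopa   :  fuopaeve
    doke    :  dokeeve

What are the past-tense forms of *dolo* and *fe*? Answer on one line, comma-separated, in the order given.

Looking at the last vowel of each stem: -wul when the last vowel of the stem is a rounded vowel (*dego*, *bubefu*); -eve when the last vowel of the stem is an unrounded vowel (*hete*, *fuopa*, *doke*).
*dolo* — last vowel /o/ (a rounded vowel) → -wul → *dolowul*.
Since the last vowel of *fe* is /e/ (an unrounded vowel), it takes -eve, giving *feeve*.

dolowul, feeve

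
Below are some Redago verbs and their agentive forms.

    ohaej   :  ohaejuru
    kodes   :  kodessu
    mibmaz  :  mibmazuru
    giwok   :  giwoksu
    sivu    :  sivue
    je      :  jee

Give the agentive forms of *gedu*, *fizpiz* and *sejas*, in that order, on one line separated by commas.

gedue, fizpizuru, sejassu

The suffix is conditioned by the final sound: -su when the stem ends in a voiceless consonant (*kodes*, *giwok*); -uru when the stem ends in a voiced consonant (*ohaej*, *mibmaz*); -e when the stem ends in a vowel (*sivu*, *je*).
*gedu* — final sound /u/ (a vowel) → -e → *gedue*.
*fizpiz* — final sound /z/ (a voiced consonant) → -uru → *fizpizuru*.
The final sound of *sejas* is /s/, which is a voiceless consonant, so the suffix is -su, giving *sejassu*.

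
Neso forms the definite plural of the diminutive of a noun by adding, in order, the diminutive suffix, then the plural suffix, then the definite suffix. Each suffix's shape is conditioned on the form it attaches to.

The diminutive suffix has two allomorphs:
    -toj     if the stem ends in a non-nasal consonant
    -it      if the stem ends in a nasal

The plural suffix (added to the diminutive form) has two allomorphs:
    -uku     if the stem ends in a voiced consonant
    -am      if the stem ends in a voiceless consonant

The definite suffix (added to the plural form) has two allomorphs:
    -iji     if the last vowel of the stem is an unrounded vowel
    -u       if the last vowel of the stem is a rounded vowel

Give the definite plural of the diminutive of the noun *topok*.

*topok* — final consonant /k/ (non-nasal) → -toj → *topoktoj*.
The final consonant of the diminutive form *topoktoj* is /j/, which is voiced, so the plural suffix is -uku, giving *topoktojuku*.
The plural form *topoktojuku*: last vowel = /u/, a rounded vowel → -u → *topoktojukuu*.

topoktojukuu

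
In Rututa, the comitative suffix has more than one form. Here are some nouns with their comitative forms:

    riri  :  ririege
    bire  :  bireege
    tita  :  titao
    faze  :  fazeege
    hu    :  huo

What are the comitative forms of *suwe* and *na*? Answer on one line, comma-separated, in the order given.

The alternation tracks the last vowel of the stem — -ege when the last vowel of the stem is a front vowel (*riri*, *bire*, *faze*); -o when the last vowel of the stem is a back vowel (*tita*, *hu*).
*suwe* — last vowel /e/ (a front vowel) → -ege → *suweege*.
*na* — last vowel /a/ (a back vowel) → -o → *nao*.

suweege, nao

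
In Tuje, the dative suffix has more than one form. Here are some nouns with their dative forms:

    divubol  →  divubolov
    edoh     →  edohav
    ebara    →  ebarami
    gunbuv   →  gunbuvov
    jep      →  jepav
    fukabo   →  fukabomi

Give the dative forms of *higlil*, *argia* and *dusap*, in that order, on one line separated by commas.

higlilov, argiami, dusapav

The pattern is voicing of the final sound: -av when the stem ends in a voiceless consonant (*edoh*, *jep*); -ov when the stem ends in a voiced consonant (*divubol*, *gunbuv*); -mi when the stem ends in a vowel (*ebara*, *fukabo*).
*higlil*: final sound = /l/, a voiced consonant → -ov → *higlilov*.
Since the final sound of *argia* is /a/ (a vowel), it takes -mi, giving *argiami*.
Since the final sound of *dusap* is /p/ (a voiceless consonant), it takes -av, giving *dusapav*.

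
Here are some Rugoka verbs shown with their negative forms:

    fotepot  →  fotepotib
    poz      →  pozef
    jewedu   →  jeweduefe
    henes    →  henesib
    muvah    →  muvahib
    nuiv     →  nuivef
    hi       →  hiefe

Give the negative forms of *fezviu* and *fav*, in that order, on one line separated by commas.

fezviuefe, favef

The pattern is voicing of the final sound: -ib when the stem ends in a voiceless consonant (*fotepot*, *henes*, *muvah*); -ef when the stem ends in a voiced consonant (*poz*, *nuiv*); -efe when the stem ends in a vowel (*jewedu*, *hi*).
The final sound of *fezviu* is /u/, which is a vowel, so the suffix is -efe, giving *fezviuefe*.
*fav* — final sound /v/ (a voiced consonant) → -ef → *favef*.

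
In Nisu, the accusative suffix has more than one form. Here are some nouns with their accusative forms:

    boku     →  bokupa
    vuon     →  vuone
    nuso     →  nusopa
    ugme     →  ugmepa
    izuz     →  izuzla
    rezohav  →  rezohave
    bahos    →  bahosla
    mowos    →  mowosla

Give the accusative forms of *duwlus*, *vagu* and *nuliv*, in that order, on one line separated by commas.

Looking at the final sound of each stem: -la when the stem ends in a sibilant (*izuz*, *bahos*, *mowos*); -e when the stem ends in a non-sibilant consonant (*vuon*, *rezohav*); -pa when the stem ends in a vowel (*boku*, *nuso*, *ugme*).
Since the final sound of *duwlus* is /s/ (a sibilant), it takes -la, giving *duwlusla*.
*vagu*: final sound = /u/, a vowel → -pa → *vagupa*.
Since the final sound of *nuliv* is /v/ (a non-sibilant consonant), it takes -e, giving *nulive*.

duwlusla, vagupa, nulive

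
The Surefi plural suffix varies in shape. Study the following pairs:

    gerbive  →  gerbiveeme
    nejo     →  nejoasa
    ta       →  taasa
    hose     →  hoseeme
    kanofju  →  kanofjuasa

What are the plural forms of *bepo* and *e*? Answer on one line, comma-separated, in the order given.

bepoasa, eeme

The alternation tracks the last vowel of the stem — -eme when the last vowel of the stem is a front vowel (*gerbive*, *hose*); -asa when the last vowel of the stem is a back vowel (*nejo*, *ta*, *kanofju*).
Since the last vowel of *bepo* is /o/ (a back vowel), it takes -asa, giving *bepoasa*.
*e*: last vowel = /e/, a front vowel → -eme → *eeme*.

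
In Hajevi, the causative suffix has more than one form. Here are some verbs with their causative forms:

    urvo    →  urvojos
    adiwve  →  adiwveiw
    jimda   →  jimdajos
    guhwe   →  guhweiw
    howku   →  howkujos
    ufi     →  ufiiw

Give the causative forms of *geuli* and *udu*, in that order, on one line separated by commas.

The suffix is conditioned by the last vowel: -iw when the last vowel of the stem is a front vowel (*adiwve*, *guhwe*, *ufi*); -jos when the last vowel of the stem is a back vowel (*urvo*, *jimda*, *howku*).
*geuli*: last vowel = /i/, a front vowel → -iw → *geuliiw*.
Since the last vowel of *udu* is /u/ (a back vowel), it takes -jos, giving *udujos*.

geuliiw, udujos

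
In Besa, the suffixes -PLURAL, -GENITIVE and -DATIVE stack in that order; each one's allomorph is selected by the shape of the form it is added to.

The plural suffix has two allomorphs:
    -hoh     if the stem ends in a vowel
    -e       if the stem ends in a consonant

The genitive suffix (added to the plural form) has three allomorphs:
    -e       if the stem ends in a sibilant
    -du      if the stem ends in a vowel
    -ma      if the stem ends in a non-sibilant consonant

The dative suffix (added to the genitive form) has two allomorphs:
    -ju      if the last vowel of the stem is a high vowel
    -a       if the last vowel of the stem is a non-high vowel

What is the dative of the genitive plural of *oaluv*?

oaluveduju

*oaluv*: final sound = /v/, a consonant → -e → *oaluve*.
The plural form *oaluve* — final sound /e/ (a vowel) → -du → *oaluvedu*.
Since the last vowel of the genitive form *oaluvedu* is /u/ (a high vowel), it takes -ju, giving *oaluveduju*.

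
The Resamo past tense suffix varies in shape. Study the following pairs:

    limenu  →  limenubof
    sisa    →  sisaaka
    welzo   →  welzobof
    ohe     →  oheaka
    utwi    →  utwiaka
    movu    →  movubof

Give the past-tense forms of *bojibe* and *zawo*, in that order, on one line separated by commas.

bojibeaka, zawobof

The suffix is conditioned by the last vowel: -bof when the last vowel of the stem is a rounded vowel (*limenu*, *welzo*, *movu*); -aka when the last vowel of the stem is an unrounded vowel (*sisa*, *ohe*, *utwi*).
*bojibe* — last vowel /e/ (an unrounded vowel) → -aka → *bojibeaka*.
*zawo* — last vowel /o/ (a rounded vowel) → -bof → *zawobof*.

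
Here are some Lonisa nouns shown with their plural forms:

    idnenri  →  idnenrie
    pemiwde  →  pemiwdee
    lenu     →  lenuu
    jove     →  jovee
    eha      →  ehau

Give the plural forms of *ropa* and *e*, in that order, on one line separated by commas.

The suffix is conditioned by the last vowel: -e when the last vowel of the stem is a front vowel (*idnenri*, *pemiwde*, *jove*); -u when the last vowel of the stem is a back vowel (*lenu*, *eha*).
*ropa* — last vowel /a/ (a back vowel) → -u → *ropau*.
Since the last vowel of *e* is /e/ (a front vowel), it takes -e, giving *ee*.

ropau, ee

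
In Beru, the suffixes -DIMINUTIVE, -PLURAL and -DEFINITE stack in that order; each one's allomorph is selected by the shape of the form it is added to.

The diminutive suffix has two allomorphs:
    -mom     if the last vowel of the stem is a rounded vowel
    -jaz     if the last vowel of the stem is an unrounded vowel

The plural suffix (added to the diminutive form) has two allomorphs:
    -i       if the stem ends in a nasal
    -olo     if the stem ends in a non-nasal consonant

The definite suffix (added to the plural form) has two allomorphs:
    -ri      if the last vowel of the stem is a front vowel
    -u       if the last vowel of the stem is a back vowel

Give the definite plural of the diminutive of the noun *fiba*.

Since the last vowel of *fiba* is /a/ (an unrounded vowel), it takes -jaz, giving *fibajaz*.
The diminutive form *fibajaz* — final consonant /z/ (non-nasal) → -olo → *fibajazolo*.
The plural form *fibajazolo* — last vowel /o/ (a back vowel) → -u → *fibajazolou*.

fibajazolou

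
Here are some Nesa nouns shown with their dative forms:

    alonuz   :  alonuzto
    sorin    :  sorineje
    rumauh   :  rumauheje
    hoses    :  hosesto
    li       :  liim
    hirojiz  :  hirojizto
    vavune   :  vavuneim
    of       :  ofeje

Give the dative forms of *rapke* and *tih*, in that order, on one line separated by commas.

The alternation tracks the final sound of the stem — -to when the stem ends in a sibilant (*alonuz*, *hoses*, *hirojiz*); -eje when the stem ends in a non-sibilant consonant (*sorin*, *rumauh*, *of*); -im when the stem ends in a vowel (*li*, *vavune*).
*rapke*: final sound = /e/, a vowel → -im → *rapkeim*.
The final sound of *tih* is /h/, which is a non-sibilant consonant, so the suffix is -eje, giving *tiheje*.

rapkeim, tiheje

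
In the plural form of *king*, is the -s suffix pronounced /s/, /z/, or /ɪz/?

/z/

The stem *king* ends in a voiced non-sibilant sound.
The plural suffix surfaces as /ɪz/ after sibilants, /s/ after other voiceless consonants, and /z/ after other voiced sounds.
So the plural -s on *king* is pronounced /z/.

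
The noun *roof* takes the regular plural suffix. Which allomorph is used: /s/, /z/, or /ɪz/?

The stem *roof* ends in a voiceless non-sibilant consonant.
The plural suffix surfaces as /ɪz/ after sibilants, /s/ after other voiceless consonants, and /z/ after other voiced sounds.
So the plural -s on *roof* is pronounced /s/.

/s/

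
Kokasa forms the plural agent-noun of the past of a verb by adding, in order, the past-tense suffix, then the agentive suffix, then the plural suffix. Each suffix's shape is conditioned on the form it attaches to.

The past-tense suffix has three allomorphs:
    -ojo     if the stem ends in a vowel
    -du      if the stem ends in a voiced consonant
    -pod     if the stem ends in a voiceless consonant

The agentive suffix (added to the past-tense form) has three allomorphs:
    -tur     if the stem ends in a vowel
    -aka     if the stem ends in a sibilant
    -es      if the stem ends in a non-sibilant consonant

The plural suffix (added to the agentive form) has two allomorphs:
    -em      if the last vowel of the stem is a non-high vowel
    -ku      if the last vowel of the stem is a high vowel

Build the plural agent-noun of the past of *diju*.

*diju* — final sound /u/ (a vowel) → -ojo → *dijuojo*.
Since the final sound of the past-tense form *dijuojo* is /o/ (a vowel), it takes -tur, giving *dijuojotur*.
The agentive form *dijuojotur* — last vowel /u/ (a high vowel) → -ku → *dijuojoturku*.

dijuojoturku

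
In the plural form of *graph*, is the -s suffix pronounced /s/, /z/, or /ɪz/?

/s/

The stem *graph* ends in a voiceless non-sibilant consonant.
The plural suffix surfaces as /ɪz/ after sibilants, /s/ after other voiceless consonants, and /z/ after other voiced sounds.
So the plural -s on *graph* is pronounced /s/.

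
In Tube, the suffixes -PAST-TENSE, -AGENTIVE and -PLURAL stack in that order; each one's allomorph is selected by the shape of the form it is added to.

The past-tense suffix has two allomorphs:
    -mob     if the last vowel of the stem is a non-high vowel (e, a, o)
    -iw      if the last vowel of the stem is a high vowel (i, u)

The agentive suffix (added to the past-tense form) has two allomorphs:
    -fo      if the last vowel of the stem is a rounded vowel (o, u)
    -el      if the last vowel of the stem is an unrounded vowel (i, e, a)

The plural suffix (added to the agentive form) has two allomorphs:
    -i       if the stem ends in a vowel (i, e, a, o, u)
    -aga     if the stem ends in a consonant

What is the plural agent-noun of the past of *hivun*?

Since the last vowel of *hivun* is /u/ (a high vowel), it takes -iw, giving *hivuniw*.
Since the last vowel of the past-tense form *hivuniw* is /i/ (an unrounded vowel), it takes -el, giving *hivuniwel*.
The final sound of the agentive form *hivuniwel* is /l/, which is a consonant, so the plural suffix is -aga, giving *hivuniwelaga*.

hivuniwelaga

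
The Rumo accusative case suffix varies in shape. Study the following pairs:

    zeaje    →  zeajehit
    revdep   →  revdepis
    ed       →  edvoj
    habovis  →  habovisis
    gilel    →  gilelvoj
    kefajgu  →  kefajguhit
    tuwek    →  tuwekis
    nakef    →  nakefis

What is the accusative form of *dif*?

difis

The alternation tracks the final sound of the stem — -is when the stem ends in a voiceless consonant (*revdep*, *habovis*, *tuwek*, *nakef*); -voj when the stem ends in a voiced consonant (*ed*, *gilel*); -hit when the stem ends in a vowel (*zeaje*, *kefajgu*).
*dif* — final sound /f/ (a voiceless consonant) → -is → *difis*.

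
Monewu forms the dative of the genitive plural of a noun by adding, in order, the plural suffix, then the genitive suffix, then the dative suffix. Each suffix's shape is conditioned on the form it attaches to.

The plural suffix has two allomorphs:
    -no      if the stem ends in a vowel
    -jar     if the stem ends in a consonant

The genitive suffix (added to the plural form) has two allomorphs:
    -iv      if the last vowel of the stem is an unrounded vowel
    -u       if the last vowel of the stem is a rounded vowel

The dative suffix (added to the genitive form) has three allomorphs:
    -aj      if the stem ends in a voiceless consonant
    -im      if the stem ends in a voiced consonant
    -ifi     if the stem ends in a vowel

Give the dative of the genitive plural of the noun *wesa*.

wesanouifi

The final sound of *wesa* is /a/, which is a vowel, so the plural suffix is -no, giving *wesano*.
Since the last vowel of the plural form *wesano* is /o/ (a rounded vowel), it takes -u, giving *wesanou*.
The final sound of the genitive form *wesanou* is /u/, which is a vowel, so the dative suffix is -ifi, giving *wesanouifi*.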